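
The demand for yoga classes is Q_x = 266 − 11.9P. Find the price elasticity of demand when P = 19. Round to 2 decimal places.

At P = 19, Q_x = 39.9.
dQ_x/dP = −11.9.
Point elasticity E = (dQ_x/dP)·(P/Q_x) = -11.9 × 19/39.9 ≈ -5.67.
|E| > 1, so demand is elastic at this price.

-5.67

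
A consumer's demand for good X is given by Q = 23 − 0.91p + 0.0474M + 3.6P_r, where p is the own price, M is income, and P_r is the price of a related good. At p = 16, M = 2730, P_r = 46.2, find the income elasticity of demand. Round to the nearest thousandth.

0.425

At the given point, Q = 23 − 0.91(16) + 0.0474(2730) + 3.6(46.2) = 23 − 14.56 + 129.402 + 166.32 = 304.162.
∂Q/∂M = +0.0474, so E_I = 0.0474·(2730/304.162) ≈ 0.425.
E_I ∈ (0,1): normal good (necessity).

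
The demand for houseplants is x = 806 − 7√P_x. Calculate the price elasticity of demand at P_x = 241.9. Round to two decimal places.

-0.08

At P_x = 241.9, x = 697.1281.
dx/dP_x = −7/(2√P_x) = −7/(2·15.5531).
Point elasticity E = (dx/dP_x)·(P_x/x) = -0.225 × 241.9/697.1281 ≈ -0.08.
|E| < 1, so demand is inelastic at this price.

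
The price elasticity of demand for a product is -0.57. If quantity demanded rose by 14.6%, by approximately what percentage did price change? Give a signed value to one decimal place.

-25.6

%ΔQ ≈ E × %ΔP ⇒ %ΔP = %ΔQ / E = (14.6%)/(-0.57) ≈ -25.6%.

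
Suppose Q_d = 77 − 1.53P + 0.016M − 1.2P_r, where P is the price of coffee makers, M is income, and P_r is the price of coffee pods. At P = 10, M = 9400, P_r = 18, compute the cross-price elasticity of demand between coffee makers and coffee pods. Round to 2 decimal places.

-0.11

Substituting, Q_d = 77 − 1.53(10) + 0.016(9400) − 1.2(18) = 77 − 15.3 + 150.4 − 21.6 = 190.5.
∂Q_d/∂P_r = −1.2, so E_xy = -1.2·(18/190.5) ≈ -0.11.
E_xy < 0: the goods are complements.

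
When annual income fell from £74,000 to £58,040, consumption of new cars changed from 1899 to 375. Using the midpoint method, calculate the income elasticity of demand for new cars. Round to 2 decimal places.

%ΔQ = (375 − 1899)/[(1899+375)/2] = -1524/1137 ≈ -1.3404.
%ΔI = (58,040 − 74,000)/[(74,000+58,040)/2] = -15960/66020 ≈ -0.2417.
E_I = %ΔQ/%ΔI ≈ 5.54.
E_I > 1: normal good (luxury).

5.54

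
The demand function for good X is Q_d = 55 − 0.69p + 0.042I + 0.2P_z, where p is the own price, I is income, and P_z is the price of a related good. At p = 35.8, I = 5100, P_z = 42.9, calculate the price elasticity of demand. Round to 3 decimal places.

-0.098

Evaluating quantity at (p, I, P_z) gives Q_d = 55 − 0.69(35.8) + 0.042(5100) + 0.2(42.9) = 55 − 24.702 + 214.2 + 8.58 = 253.078.
∂Q_d/∂p = −0.69, so E_p = (−0.69)·(35.8/253.078) ≈ -0.098.
|E_p| < 1: demand is inelastic.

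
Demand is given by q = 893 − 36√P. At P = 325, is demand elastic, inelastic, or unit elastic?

elastic

At P = 325, q = 244.0008.
dq/dP = −36/(2√P) = −36/(2·18.0278).
Point elasticity E = (dq/dP)·(P/q) = -0.9985 × 325/244.0008 ≈ -1.330.
|E| ≈ 1.330 > 1, so demand is elastic.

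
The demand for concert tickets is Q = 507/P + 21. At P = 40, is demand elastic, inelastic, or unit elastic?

inelastic

At P = 40, Q = 33.675.
dQ/dP = −507/P² = −0.3169.
Point elasticity E = (dQ/dP)·(P/Q) = -0.3169 × 40/33.675 ≈ -0.376.
|E| ≈ 0.376 < 1, so demand is inelastic.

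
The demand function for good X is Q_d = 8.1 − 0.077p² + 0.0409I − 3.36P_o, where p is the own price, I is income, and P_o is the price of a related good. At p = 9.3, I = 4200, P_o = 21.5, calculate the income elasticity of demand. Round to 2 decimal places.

1.70

At the given point, Q_d = 8.1 − 0.077(9.3)² + 0.0409(4200) − 3.36(21.5) = 8.1 − 6.6597 + 171.78 − 72.24 = 100.9803.
∂Q_d/∂I = +0.0409, so E_I = 0.0409·(4200/100.9803) ≈ 1.70.
E_I > 1: normal good (luxury).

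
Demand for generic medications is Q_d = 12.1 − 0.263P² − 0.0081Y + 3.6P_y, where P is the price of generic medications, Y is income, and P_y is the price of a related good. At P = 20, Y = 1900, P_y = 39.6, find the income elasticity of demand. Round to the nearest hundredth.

-0.45

At the given point, Q_d = 12.1 − 0.263(20)² − 0.0081(1900) + 3.6(39.6) = 12.1 − 105.2 − 15.39 + 142.56 = 34.07.
∂Q_d/∂Y = −0.0081, so E_I = -0.0081·(1900/34.07) ≈ -0.45.
E_I < 0: inferior good.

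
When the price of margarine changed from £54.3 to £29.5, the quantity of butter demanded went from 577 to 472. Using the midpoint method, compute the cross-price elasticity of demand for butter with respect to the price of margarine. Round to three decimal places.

0.338

%ΔQ_x = (472 − 577)/[(577+472)/2] = -105/524.5 ≈ -0.2002.
%ΔP_y = (29.5 − 54.3)/[(54.3+29.5)/2] ≈ -0.5919.
E_xy = -0.2002/-0.5919 ≈ 0.338.
E_xy > 0, so butter and margarine are substitutes.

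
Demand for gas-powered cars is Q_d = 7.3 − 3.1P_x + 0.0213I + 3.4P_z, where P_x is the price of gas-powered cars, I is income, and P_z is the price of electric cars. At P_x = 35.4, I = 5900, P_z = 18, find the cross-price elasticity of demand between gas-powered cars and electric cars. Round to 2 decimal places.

At the given point, Q_d = 7.3 − 3.1(35.4) + 0.0213(5900) + 3.4(18) = 7.3 − 109.74 + 125.67 + 61.2 = 84.43.
∂Q_d/∂P_z = +3.4, so E_xy = 3.4·(18/84.43) ≈ 0.72.
E_xy > 0: the goods are substitutes.

0.72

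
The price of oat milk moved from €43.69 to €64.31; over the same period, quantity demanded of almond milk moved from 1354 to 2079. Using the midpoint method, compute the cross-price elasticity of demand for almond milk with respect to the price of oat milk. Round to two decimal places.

1.11

%ΔQ_x = (2079 − 1354)/[(1354+2079)/2] = 725/1716.5 ≈ 0.4224.
%ΔP_y = (64.31 − 43.69)/[(43.69+64.31)/2] ≈ 0.3819.
E_xy = 0.4224/0.3819 ≈ 1.11.
E_xy > 0, so almond milk and oat milk are substitutes.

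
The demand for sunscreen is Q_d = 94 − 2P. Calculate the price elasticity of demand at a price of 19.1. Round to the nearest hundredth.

At P = 19.1, Q_d = 55.8.
dQ_d/dP = −2.
Point elasticity E = (dQ_d/dP)·(P/Q_d) = -2 × 19.1/55.8 ≈ -0.68.
|E| < 1, so demand is inelastic at this price.

-0.68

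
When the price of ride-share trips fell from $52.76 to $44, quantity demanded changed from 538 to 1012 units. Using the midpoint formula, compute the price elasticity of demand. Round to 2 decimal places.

%ΔQ = (1012 − 538)/[(538 + 1012)/2] = 474/775 ≈ 0.6116.
%ΔP = (44 − 52.76)/[(52.76 + 44)/2] = -8.76/48.38 ≈ -0.1811.
Arc elasticity E = %ΔQ/%ΔP ≈ 0.6116/-0.1811 ≈ -3.38.
|E| > 1: demand is elastic over this range.

-3.38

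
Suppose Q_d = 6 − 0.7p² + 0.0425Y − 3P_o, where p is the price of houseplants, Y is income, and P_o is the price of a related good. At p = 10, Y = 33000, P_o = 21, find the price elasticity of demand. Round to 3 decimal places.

Evaluating quantity at (p, Y, P_o) gives Q_d = 6 − 0.7(10)² + 0.0425(33000) − 3(21) = 6 − 70 + 1402.5 − 63 = 1275.5.
∂Q_d/∂p = −2·0.7·p = -14, so E_p = -14·(10/1275.5) ≈ -0.110.
|E_p| < 1: demand is inelastic.

-0.110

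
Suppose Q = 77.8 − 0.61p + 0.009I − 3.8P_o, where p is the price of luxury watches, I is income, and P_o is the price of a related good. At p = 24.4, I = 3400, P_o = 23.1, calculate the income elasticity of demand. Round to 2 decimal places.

Q = 77.8 − 0.61(24.4) + 0.009(3400) − 3.8(23.1) = 77.8 − 14.884 + 30.6 − 87.78 = 5.736.
∂Q/∂I = +0.009, so E_I = 0.009·(3400/5.736) ≈ 5.33.
E_I > 1: normal good (luxury).

5.33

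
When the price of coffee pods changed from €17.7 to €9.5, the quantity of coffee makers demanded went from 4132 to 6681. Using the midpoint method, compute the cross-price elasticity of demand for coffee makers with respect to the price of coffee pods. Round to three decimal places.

%ΔQ_x = (6681 − 4132)/[(4132+6681)/2] = 2549/5406.5 ≈ 0.4715.
%ΔP_y = (9.5 − 17.7)/[(17.7+9.5)/2] ≈ -0.6029.
E_xy = 0.4715/-0.6029 ≈ -0.782.
E_xy < 0, so coffee makers and coffee pods are complements.

-0.782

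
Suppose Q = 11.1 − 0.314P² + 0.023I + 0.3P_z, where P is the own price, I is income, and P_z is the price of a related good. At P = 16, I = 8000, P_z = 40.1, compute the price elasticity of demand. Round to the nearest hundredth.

-1.27

Q = 11.1 − 0.314(16)² + 0.023(8000) + 0.3(40.1) = 11.1 − 80.384 + 184 + 12.03 = 126.746.
∂Q/∂P = −2·0.314·P = -10.048, so E_p = -10.048·(16/126.746) ≈ -1.27.
|E_p| > 1: demand is elastic.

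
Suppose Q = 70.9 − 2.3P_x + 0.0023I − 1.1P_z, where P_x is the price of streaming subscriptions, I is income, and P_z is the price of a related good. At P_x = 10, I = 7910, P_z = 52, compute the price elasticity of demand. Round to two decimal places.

First evaluate Q: 70.9 − 2.3(10) + 0.0023(7910) − 1.1(52) = 70.9 − 23 + 18.193 − 57.2 = 8.893.
∂Q/∂P_x = −2.3, so E_p = (−2.3)·(10/8.893) ≈ -2.59.
|E_p| > 1: demand is elastic.

-2.59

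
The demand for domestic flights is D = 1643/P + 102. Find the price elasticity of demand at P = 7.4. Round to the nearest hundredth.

-0.69

At P = 7.4, D = 324.027.
dD/dP = −1643/P² = −30.0037.
Point elasticity E = (dD/dP)·(P/D) = -30.0037 × 7.4/324.027 ≈ -0.69.
|E| < 1, so demand is inelastic at this price.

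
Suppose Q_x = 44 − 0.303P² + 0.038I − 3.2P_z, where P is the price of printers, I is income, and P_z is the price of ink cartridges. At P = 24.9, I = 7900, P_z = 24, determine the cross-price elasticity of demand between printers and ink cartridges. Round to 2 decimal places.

-0.97

First evaluate Q_x: 44 − 0.303(24.9)² + 0.038(7900) − 3.2(24) = 44 − 187.863 + 300.2 − 76.8 = 79.537.
∂Q_x/∂P_z = −3.2, so E_xy = -3.2·(24/79.537) ≈ -0.97.
E_xy < 0: the goods are complements.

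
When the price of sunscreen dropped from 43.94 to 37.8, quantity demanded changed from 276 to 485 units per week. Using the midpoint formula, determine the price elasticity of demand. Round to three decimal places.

-3.656

%Δq = (485 − 276)/[(276 + 485)/2] = 209/380.5 ≈ 0.5493.
%Δp = (37.8 − 43.94)/[(43.94 + 37.8)/2] = -6.14/40.87 ≈ -0.1502.
Arc elasticity E = %Δq/%Δp ≈ 0.5493/-0.1502 ≈ -3.656.
|E| > 1: demand is elastic over this range.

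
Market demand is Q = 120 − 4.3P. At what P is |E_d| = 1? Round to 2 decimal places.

For linear demand Q = a − bP, E = −bP/(a − bP). |E| = 1 ⇒ bP = a − bP ⇒ P = a/(2b).
P = 120/(2·4.3) ≈ 13.95.

13.95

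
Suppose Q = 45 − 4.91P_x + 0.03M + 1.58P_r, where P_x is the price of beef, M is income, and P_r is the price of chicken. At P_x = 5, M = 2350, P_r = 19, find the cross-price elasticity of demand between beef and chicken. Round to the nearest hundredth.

Substituting, Q = 45 − 4.91(5) + 0.03(2350) + 1.58(19) = 45 − 24.55 + 70.5 + 30.02 = 120.97.
∂Q/∂P_r = +1.58, so E_xy = 1.58·(19/120.97) ≈ 0.25.
E_xy > 0: the goods are substitutes.

0.25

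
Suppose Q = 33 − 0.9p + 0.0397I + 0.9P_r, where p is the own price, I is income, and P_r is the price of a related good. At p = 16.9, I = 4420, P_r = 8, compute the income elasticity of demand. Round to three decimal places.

0.875

Q = 33 − 0.9(16.9) + 0.0397(4420) + 0.9(8) = 33 − 15.21 + 175.474 + 7.2 = 200.464.
∂Q/∂I = +0.0397, so E_I = 0.0397·(4420/200.464) ≈ 0.875.
E_I ∈ (0,1): normal good (necessity).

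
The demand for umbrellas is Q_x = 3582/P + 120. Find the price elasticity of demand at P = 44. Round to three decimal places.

At P = 44, Q_x = 201.4091.
dQ_x/dP = −3582/P² = −1.8502.
Point elasticity E = (dQ_x/dP)·(P/Q_x) = -1.8502 × 44/201.4091 ≈ -0.404.
|E| < 1, so demand is inelastic at this price.

-0.404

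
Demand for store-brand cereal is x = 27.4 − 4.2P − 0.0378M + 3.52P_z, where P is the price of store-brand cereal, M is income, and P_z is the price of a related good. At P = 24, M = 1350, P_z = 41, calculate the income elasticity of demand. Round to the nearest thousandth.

-2.566

Evaluating quantity at (P, M, P_z) gives x = 27.4 − 4.2(24) − 0.0378(1350) + 3.52(41) = 27.4 − 100.8 − 51.03 + 144.32 = 19.89.
∂x/∂M = −0.0378, so E_I = -0.0378·(1350/19.89) ≈ -2.566.
E_I < 0: inferior good.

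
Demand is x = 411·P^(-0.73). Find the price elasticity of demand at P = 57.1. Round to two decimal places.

For a Cobb–Douglas (constant-elasticity) form x = A·P^α·…, the elasticity with respect to P equals the exponent α at every point.
Here the exponent on P is -0.73, so the price elasticity of demand is -0.73.

-0.73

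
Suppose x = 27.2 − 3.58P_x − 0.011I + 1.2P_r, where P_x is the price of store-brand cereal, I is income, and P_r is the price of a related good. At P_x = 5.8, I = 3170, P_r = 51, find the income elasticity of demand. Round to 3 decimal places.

-1.064

First evaluate x: 27.2 − 3.58(5.8) − 0.011(3170) + 1.2(51) = 27.2 − 20.764 − 34.87 + 61.2 = 32.766.
∂x/∂I = −0.011, so E_I = -0.011·(3170/32.766) ≈ -1.064.
E_I < 0: inferior good.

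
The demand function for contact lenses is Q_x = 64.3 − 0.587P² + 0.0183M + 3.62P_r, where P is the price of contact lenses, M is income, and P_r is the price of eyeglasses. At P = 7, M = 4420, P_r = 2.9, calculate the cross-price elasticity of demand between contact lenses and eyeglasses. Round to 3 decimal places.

Substituting, Q_x = 64.3 − 0.587(7)² + 0.0183(4420) + 3.62(2.9) = 64.3 − 28.763 + 80.886 + 10.498 = 126.921.
∂Q_x/∂P_r = +3.62, so E_xy = 3.62·(2.9/126.921) ≈ 0.083.
E_xy > 0: the goods are substitutes.

0.083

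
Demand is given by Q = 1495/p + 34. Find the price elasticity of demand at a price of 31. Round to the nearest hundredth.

-0.59

At p = 31, Q = 82.2258.
dQ/dp = −1495/p² = −1.5557.
Point elasticity E = (dQ/dp)·(p/Q) = -1.5557 × 31/82.2258 ≈ -0.59.
|E| < 1, so demand is inelastic at this price.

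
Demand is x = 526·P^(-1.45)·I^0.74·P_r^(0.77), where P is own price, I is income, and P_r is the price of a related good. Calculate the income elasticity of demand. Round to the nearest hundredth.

For a Cobb–Douglas (constant-elasticity) form x = A·I^α·…, the elasticity with respect to I equals the exponent α at every point.
Here the exponent on I is 0.74, so the income elasticity of demand is 0.74.

0.74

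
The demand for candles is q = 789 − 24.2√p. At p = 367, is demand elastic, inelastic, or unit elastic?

At p = 367, q = 325.3947.
dq/dp = −24.2/(2√p) = −24.2/(2·19.1572).
Point elasticity E = (dq/dp)·(p/q) = -0.6316 × 367/325.3947 ≈ -0.712.
|E| ≈ 0.712 < 1, so demand is inelastic.

inelastic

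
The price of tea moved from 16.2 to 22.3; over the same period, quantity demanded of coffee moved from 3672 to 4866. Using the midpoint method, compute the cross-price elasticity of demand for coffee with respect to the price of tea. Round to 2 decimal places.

0.88

%ΔQ_x = (4866 − 3672)/[(3672+4866)/2] = 1194/4269 ≈ 0.2797.
%ΔP_y = (22.3 − 16.2)/[(16.2+22.3)/2] ≈ 0.3169.
E_xy = 0.2797/0.3169 ≈ 0.88.
E_xy > 0, so coffee and tea are substitutes.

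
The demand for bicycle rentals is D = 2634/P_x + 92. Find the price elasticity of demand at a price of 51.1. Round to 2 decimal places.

At P_x = 51.1, D = 143.546.
dD/dP_x = −2634/P_x² = −1.0087.
Point elasticity E = (dD/dP_x)·(P_x/D) = -1.0087 × 51.1/143.546 ≈ -0.36.
|E| < 1, so demand is inelastic at this price.

-0.36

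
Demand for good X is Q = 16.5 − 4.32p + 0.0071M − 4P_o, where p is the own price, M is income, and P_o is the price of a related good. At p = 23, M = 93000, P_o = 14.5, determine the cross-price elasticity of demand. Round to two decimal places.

Q = 16.5 − 4.32(23) + 0.0071(93000) − 4(14.5) = 16.5 − 99.36 + 660.3 − 58 = 519.44.
∂Q/∂P_o = −4, so E_xy = -4·(14.5/519.44) ≈ -0.11.
E_xy < 0: the goods are complements.

-0.11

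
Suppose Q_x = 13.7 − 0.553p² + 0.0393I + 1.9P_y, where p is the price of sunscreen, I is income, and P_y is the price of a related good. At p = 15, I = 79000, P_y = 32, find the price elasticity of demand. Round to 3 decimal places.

First evaluate Q_x: 13.7 − 0.553(15)² + 0.0393(79000) + 1.9(32) = 13.7 − 124.425 + 3104.7 + 60.8 = 3054.775.
∂Q_x/∂p = −2·0.553·p = -16.59, so E_p = -16.59·(15/3054.775) ≈ -0.081.
|E_p| < 1: demand is inelastic.

-0.081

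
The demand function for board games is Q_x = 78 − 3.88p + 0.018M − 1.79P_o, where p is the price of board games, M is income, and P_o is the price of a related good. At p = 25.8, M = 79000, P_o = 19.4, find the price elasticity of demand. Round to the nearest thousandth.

-0.073

Q_x = 78 − 3.88(25.8) + 0.018(79000) − 1.79(19.4) = 78 − 100.104 + 1422 − 34.726 = 1365.17.
∂Q_x/∂p = −3.88, so E_p = (−3.88)·(25.8/1365.17) ≈ -0.073.
|E_p| < 1: demand is inelastic.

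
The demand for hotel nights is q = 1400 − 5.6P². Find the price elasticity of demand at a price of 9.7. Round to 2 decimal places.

-1.21

At P = 9.7, q = 873.096.
dq/dP = −2·5.6·P = −108.64.
Point elasticity E = (dq/dP)·(P/q) = -108.64 × 9.7/873.096 ≈ -1.21.
|E| > 1, so demand is elastic at this price.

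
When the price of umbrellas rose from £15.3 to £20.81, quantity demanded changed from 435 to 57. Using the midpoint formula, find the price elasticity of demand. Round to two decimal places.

-5.04

%ΔQ = (57 − 435)/[(435 + 57)/2] = -378/246 ≈ -1.5366.
%ΔP = (20.81 − 15.3)/[(15.3 + 20.81)/2] = 5.51/18.055 ≈ 0.3052.
Arc elasticity E = %ΔQ/%ΔP ≈ -1.5366/0.3052 ≈ -5.04.
|E| > 1: demand is elastic over this range.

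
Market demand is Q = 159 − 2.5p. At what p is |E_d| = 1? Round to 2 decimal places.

31.80

For linear demand Q = a − bp, E = −bp/(a − bp). |E| = 1 ⇒ bp = a − bp ⇒ p = a/(2b).
p = 159/(2·2.5) = 31.80.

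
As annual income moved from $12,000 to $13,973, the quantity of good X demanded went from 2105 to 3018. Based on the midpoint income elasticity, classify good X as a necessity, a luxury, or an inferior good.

%ΔQ = (3018 − 2105)/[(2105+3018)/2] = 913/2561.5 ≈ 0.3564.
%ΔI = (13,973 − 12,000)/[(12,000+13,973)/2] = 1973/12986.5 ≈ 0.1519.
E_I = %ΔQ/%ΔI ≈ 2.346.
E_I > 1: normal good (luxury).

luxury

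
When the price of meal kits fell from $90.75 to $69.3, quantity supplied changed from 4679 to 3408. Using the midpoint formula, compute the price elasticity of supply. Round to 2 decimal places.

%ΔQ = (3408 − 4679)/[(4679 + 3408)/2] = -1271/4043.5 ≈ -0.3143.
%Δp = (69.3 − 90.75)/[(90.75 + 69.3)/2] = -21.45/80.025 ≈ -0.2680.
Arc elasticity E = %ΔQ/%Δp ≈ -0.3143/-0.2680 ≈ 1.17.
|E| > 1: supply is elastic over this range.

1.17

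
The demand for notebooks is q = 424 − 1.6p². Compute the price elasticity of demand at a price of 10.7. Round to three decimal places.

-1.521

At p = 10.7, q = 240.816.
dq/dp = −2·1.6·p = −34.24.
Point elasticity E = (dq/dp)·(p/q) = -34.24 × 10.7/240.816 ≈ -1.521.
|E| > 1, so demand is elastic at this price.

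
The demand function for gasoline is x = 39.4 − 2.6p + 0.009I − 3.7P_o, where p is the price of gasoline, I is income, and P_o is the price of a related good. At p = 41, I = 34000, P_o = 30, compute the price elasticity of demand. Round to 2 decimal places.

x = 39.4 − 2.6(41) + 0.009(34000) − 3.7(30) = 39.4 − 106.6 + 306 − 111 = 127.8.
∂x/∂p = −2.6, so E_p = (−2.6)·(41/127.8) ≈ -0.83.
|E_p| < 1: demand is inelastic.

-0.83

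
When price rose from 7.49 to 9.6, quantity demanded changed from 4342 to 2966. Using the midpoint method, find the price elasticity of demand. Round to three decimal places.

-1.525

%Δq = (2966 − 4342)/[(4342 + 2966)/2] = -1376/3654 ≈ -0.3766.
%Δp = (9.6 − 7.49)/[(7.49 + 9.6)/2] = 2.11/8.545 ≈ 0.2469.
Arc elasticity E = %Δq/%Δp ≈ -0.3766/0.2469 ≈ -1.525.
|E| > 1: demand is elastic over this range.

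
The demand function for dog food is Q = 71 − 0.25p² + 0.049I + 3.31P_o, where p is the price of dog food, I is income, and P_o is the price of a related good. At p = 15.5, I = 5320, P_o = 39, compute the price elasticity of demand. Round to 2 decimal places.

First evaluate Q: 71 − 0.25(15.5)² + 0.049(5320) + 3.31(39) = 71 − 60.0625 + 260.68 + 129.09 = 400.7075.
∂Q/∂p = −2·0.25·p = -7.75, so E_p = -7.75·(15.5/400.7075) ≈ -0.30.
|E_p| < 1: demand is inelastic.

-0.30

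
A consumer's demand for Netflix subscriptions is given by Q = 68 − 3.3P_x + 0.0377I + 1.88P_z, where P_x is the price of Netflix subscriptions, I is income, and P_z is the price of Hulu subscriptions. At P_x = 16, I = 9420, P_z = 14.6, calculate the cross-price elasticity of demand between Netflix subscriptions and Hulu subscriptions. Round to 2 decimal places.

Q = 68 − 3.3(16) + 0.0377(9420) + 1.88(14.6) = 68 − 52.8 + 355.134 + 27.448 = 397.782.
∂Q/∂P_z = +1.88, so E_xy = 1.88·(14.6/397.782) ≈ 0.07.
E_xy > 0: the goods are substitutes.

0.07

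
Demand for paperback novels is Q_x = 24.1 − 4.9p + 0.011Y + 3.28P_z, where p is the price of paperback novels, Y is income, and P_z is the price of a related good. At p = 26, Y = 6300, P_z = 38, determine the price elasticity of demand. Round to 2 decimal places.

-1.41

Q_x = 24.1 − 4.9(26) + 0.011(6300) + 3.28(38) = 24.1 − 127.4 + 69.3 + 124.64 = 90.64.
∂Q_x/∂p = −4.9, so E_p = (−4.9)·(26/90.64) ≈ -1.41.
|E_p| > 1: demand is elastic.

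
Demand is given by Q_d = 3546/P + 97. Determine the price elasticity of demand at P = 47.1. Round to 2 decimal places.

At P = 47.1, Q_d = 172.2866.
dQ_d/dP = −3546/P² = −1.5984.
Point elasticity E = (dQ_d/dP)·(P/Q_d) = -1.5984 × 47.1/172.2866 ≈ -0.44.
|E| < 1, so demand is inelastic at this price.

-0.44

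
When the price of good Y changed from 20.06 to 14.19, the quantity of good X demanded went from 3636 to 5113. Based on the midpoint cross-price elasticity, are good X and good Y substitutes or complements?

complements

%ΔQ_x = (5113 − 3636)/[(3636+5113)/2] = 1477/4374.5 ≈ 0.3376.
%ΔP_y = (14.19 − 20.06)/[(20.06+14.19)/2] ≈ -0.3428.
E_xy = 0.3376/-0.3428 ≈ -0.985.
E_xy < 0, so the goods are complements.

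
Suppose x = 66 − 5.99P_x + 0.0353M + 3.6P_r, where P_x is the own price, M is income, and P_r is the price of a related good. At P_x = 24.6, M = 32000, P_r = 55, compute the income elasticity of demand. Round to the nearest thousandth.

Evaluating quantity at (P_x, M, P_r) gives x = 66 − 5.99(24.6) + 0.0353(32000) + 3.6(55) = 66 − 147.354 + 1129.6 + 198 = 1246.246.
∂x/∂M = +0.0353, so E_I = 0.0353·(32000/1246.246) ≈ 0.906.
E_I ∈ (0,1): normal good (necessity).

0.906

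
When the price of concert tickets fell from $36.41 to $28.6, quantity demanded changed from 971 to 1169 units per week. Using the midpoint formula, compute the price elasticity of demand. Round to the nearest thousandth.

-0.770

%Δq = (1169 − 971)/[(971 + 1169)/2] = 198/1070 ≈ 0.1850.
%Δp = (28.6 − 36.41)/[(36.41 + 28.6)/2] = -7.81/32.505 ≈ -0.2403.
Arc elasticity E = %Δq/%Δp ≈ 0.1850/-0.2403 ≈ -0.770.
|E| < 1: demand is inelastic over this range.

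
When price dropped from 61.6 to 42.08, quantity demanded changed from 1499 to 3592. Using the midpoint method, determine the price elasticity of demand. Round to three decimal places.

-2.184

%Δq = (3592 − 1499)/[(1499 + 3592)/2] = 2093/2545.5 ≈ 0.8222.
%ΔP = (42.08 − 61.6)/[(61.6 + 42.08)/2] = -19.52/51.84 ≈ -0.3765.
Arc elasticity E = %Δq/%ΔP ≈ 0.8222/-0.3765 ≈ -2.184.
|E| > 1: demand is elastic over this range.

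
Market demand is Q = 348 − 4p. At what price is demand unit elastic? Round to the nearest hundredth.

For linear demand Q = a − bp, E = −bp/(a − bp). |E| = 1 ⇒ bp = a − bp ⇒ p = a/(2b).
p = 348/(2·4) = 43.50.

43.50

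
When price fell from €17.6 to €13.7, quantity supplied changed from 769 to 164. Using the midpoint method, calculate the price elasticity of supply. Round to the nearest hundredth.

5.20

%Δq = (164 − 769)/[(769 + 164)/2] = -605/466.5 ≈ -1.2969.
%ΔP = (13.7 − 17.6)/[(17.6 + 13.7)/2] = -3.9/15.65 ≈ -0.2492.
Arc elasticity E = %Δq/%ΔP ≈ -1.2969/-0.2492 ≈ 5.20.
|E| > 1: supply is elastic over this range.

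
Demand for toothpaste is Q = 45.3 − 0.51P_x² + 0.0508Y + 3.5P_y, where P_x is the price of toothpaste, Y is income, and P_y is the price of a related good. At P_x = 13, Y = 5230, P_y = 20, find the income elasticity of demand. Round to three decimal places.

Substituting, Q = 45.3 − 0.51(13)² + 0.0508(5230) + 3.5(20) = 45.3 − 86.19 + 265.684 + 70 = 294.794.
∂Q/∂Y = +0.0508, so E_I = 0.0508·(5230/294.794) ≈ 0.901.
E_I ∈ (0,1): normal good (necessity).

0.901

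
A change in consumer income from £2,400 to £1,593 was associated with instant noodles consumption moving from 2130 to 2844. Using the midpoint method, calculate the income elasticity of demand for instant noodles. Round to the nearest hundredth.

-0.71

%ΔQ = (2844 − 2130)/[(2130+2844)/2] = 714/2487 ≈ 0.2871.
%ΔI = (1,593 − 2,400)/[(2,400+1,593)/2] = -807/1996.5 ≈ -0.4042.
E_I = %ΔQ/%ΔI ≈ -0.71.
E_I < 0: inferior good.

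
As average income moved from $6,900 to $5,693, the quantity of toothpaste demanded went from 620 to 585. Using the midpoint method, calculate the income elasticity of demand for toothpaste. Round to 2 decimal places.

0.30

%ΔQ = (585 − 620)/[(620+585)/2] = -35/602.5 ≈ -0.0581.
%ΔM = (5,693 − 6,900)/[(6,900+5,693)/2] = -1207/6296.5 ≈ -0.1917.
E_I = %ΔQ/%ΔM ≈ 0.30.
E_I ∈ (0,1): normal good (necessity).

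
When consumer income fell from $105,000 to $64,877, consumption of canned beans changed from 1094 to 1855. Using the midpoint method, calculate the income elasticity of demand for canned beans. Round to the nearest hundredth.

-1.09

%ΔQ = (1855 − 1094)/[(1094+1855)/2] = 761/1474.5 ≈ 0.5161.
%ΔI = (64,877 − 105,000)/[(105,000+64,877)/2] = -40123/84938.5 ≈ -0.4724.
E_I = %ΔQ/%ΔI ≈ -1.09.
E_I < 0: inferior good.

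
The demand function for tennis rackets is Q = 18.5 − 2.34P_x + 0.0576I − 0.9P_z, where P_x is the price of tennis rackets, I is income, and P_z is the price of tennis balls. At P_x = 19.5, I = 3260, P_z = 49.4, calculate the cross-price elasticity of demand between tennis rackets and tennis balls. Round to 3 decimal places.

Substituting, Q = 18.5 − 2.34(19.5) + 0.0576(3260) − 0.9(49.4) = 18.5 − 45.63 + 187.776 − 44.46 = 116.186.
∂Q/∂P_z = −0.9, so E_xy = -0.9·(49.4/116.186) ≈ -0.383.
E_xy < 0: the goods are complements.

-0.383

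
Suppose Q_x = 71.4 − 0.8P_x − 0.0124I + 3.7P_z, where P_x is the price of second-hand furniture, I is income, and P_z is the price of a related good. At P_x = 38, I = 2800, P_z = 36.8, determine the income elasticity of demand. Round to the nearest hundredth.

At the given point, Q_x = 71.4 − 0.8(38) − 0.0124(2800) + 3.7(36.8) = 71.4 − 30.4 − 34.72 + 136.16 = 142.44.
∂Q_x/∂I = −0.0124, so E_I = -0.0124·(2800/142.44) ≈ -0.24.
E_I < 0: inferior good.

-0.24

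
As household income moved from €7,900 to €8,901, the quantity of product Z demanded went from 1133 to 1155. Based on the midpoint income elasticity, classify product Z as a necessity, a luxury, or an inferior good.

necessity

%ΔQ = (1155 − 1133)/[(1133+1155)/2] = 22/1144 ≈ 0.0192.
%ΔM = (8,901 − 7,900)/[(7,900+8,901)/2] = 1001/8400.5 ≈ 0.1192.
E_I = %ΔQ/%ΔM ≈ 0.161.
E_I ∈ (0,1): normal good (necessity).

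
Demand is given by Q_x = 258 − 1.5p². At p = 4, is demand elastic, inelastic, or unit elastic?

inelastic

At p = 4, Q_x = 234.
dQ_x/dp = −2·1.5·p = −12.
Point elasticity E = (dQ_x/dp)·(p/Q_x) = -12 × 4/234 ≈ -0.205.
|E| ≈ 0.205 < 1, so demand is inelastic.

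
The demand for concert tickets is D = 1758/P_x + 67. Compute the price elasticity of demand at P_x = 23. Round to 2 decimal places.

-0.53

At P_x = 23, D = 143.4348.
dD/dP_x = −1758/P_x² = −3.3233.
Point elasticity E = (dD/dP_x)·(P_x/D) = -3.3233 × 23/143.4348 ≈ -0.53.
|E| < 1, so demand is inelastic at this price.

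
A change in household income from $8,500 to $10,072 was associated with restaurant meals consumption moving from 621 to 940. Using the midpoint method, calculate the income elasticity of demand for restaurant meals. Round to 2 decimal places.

2.41

%ΔQ = (940 − 621)/[(621+940)/2] = 319/780.5 ≈ 0.4087.
%ΔI = (10,072 − 8,500)/[(8,500+10,072)/2] = 1572/9286 ≈ 0.1693.
E_I = %ΔQ/%ΔI ≈ 2.41.
E_I > 1: normal good (luxury).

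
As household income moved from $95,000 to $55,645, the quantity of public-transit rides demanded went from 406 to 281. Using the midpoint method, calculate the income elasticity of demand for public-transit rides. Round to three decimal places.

0.696

%ΔQ = (281 − 406)/[(406+281)/2] = -125/343.5 ≈ -0.3639.
%ΔI = (55,645 − 95,000)/[(95,000+55,645)/2] = -39355/75322.5 ≈ -0.5225.
E_I = %ΔQ/%ΔI ≈ 0.696.
E_I ∈ (0,1): normal good (necessity).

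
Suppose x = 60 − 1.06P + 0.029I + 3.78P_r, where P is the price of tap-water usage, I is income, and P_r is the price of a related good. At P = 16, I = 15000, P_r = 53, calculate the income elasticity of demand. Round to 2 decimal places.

0.64

First evaluate x: 60 − 1.06(16) + 0.029(15000) + 3.78(53) = 60 − 16.96 + 435 + 200.34 = 678.38.
∂x/∂I = +0.029, so E_I = 0.029·(15000/678.38) ≈ 0.64.
E_I ∈ (0,1): normal good (necessity).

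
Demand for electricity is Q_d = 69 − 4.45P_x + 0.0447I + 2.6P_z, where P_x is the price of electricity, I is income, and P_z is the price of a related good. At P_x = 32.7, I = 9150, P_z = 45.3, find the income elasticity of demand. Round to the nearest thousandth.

At the given point, Q_d = 69 − 4.45(32.7) + 0.0447(9150) + 2.6(45.3) = 69 − 145.515 + 409.005 + 117.78 = 450.27.
∂Q_d/∂I = +0.0447, so E_I = 0.0447·(9150/450.27) ≈ 0.908.
E_I ∈ (0,1): normal good (necessity).

0.908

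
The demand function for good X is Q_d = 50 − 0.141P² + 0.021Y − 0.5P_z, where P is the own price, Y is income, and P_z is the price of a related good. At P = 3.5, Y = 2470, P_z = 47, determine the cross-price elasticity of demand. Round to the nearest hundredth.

Evaluating quantity at (P, Y, P_z) gives Q_d = 50 − 0.141(3.5)² + 0.021(2470) − 0.5(47) = 50 − 1.7273 + 51.87 − 23.5 = 76.6428.
∂Q_d/∂P_z = −0.5, so E_xy = -0.5·(47/76.6428) ≈ -0.31.
E_xy < 0: the goods are complements.

-0.31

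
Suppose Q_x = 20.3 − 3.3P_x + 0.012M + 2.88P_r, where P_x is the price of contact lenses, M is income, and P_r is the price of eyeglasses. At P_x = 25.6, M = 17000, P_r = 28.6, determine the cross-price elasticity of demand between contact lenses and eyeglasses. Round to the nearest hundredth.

At the given point, Q_x = 20.3 − 3.3(25.6) + 0.012(17000) + 2.88(28.6) = 20.3 − 84.48 + 204 + 82.368 = 222.188.
∂Q_x/∂P_r = +2.88, so E_xy = 2.88·(28.6/222.188) ≈ 0.37.
E_xy > 0: the goods are substitutes.

0.37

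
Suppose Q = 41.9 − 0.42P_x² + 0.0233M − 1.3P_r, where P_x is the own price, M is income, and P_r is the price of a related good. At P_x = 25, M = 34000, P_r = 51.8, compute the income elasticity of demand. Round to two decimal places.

At the given point, Q = 41.9 − 0.42(25)² + 0.0233(34000) − 1.3(51.8) = 41.9 − 262.5 + 792.2 − 67.34 = 504.26.
∂Q/∂M = +0.0233, so E_I = 0.0233·(34000/504.26) ≈ 1.57.
E_I > 1: normal good (luxury).

1.57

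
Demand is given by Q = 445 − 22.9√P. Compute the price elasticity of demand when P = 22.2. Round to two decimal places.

At P = 22.2, Q = 337.1024.
dQ/dP = −22.9/(2√P) = −22.9/(2·4.7117).
Point elasticity E = (dQ/dP)·(P/Q) = -2.4301 × 22.2/337.1024 ≈ -0.16.
|E| < 1, so demand is inelastic at this price.

-0.16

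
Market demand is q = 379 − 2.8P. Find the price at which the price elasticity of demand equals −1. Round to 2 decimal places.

67.68

For linear demand q = a − bP, E = −bP/(a − bP). |E| = 1 ⇒ bP = a − bP ⇒ P = a/(2b).
P = 379/(2·2.8) ≈ 67.68.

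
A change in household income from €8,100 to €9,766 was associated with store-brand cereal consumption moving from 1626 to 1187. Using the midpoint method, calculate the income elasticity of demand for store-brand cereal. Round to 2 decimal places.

%ΔQ = (1187 − 1626)/[(1626+1187)/2] = -439/1406.5 ≈ -0.3121.
%ΔI = (9,766 − 8,100)/[(8,100+9,766)/2] = 1666/8933 ≈ 0.1865.
E_I = %ΔQ/%ΔI ≈ -1.67.
E_I < 0: inferior good.

-1.67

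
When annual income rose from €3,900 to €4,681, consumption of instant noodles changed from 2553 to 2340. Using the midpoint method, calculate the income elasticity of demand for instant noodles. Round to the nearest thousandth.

%ΔQ = (2340 − 2553)/[(2553+2340)/2] = -213/2446.5 ≈ -0.0871.
%ΔI = (4,681 − 3,900)/[(3,900+4,681)/2] = 781/4290.5 ≈ 0.1820.
E_I = %ΔQ/%ΔI ≈ -0.478.
E_I < 0: inferior good.

-0.478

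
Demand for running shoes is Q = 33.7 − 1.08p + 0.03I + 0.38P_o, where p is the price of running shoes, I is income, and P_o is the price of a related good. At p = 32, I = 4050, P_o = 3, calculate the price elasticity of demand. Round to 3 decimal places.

-0.284

Substituting, Q = 33.7 − 1.08(32) + 0.03(4050) + 0.38(3) = 33.7 − 34.56 + 121.5 + 1.14 = 121.78.
∂Q/∂p = −1.08, so E_p = (−1.08)·(32/121.78) ≈ -0.284.
|E_p| < 1: demand is inelastic.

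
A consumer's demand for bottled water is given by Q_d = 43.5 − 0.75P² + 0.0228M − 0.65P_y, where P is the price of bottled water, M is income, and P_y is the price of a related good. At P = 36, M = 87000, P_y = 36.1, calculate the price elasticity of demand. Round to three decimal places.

Substituting, Q_d = 43.5 − 0.75(36)² + 0.0228(87000) − 0.65(36.1) = 43.5 − 972 + 1983.6 − 23.465 = 1031.635.
∂Q_d/∂P = −2·0.75·P = -54, so E_p = -54·(36/1031.635) ≈ -1.884.
|E_p| > 1: demand is elastic.

-1.884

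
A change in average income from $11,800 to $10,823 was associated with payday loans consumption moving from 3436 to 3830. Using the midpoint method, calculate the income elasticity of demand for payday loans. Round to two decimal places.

-1.26

%ΔQ = (3830 − 3436)/[(3436+3830)/2] = 394/3633 ≈ 0.1085.
%ΔI = (10,823 − 11,800)/[(11,800+10,823)/2] = -977/11311.5 ≈ -0.0864.
E_I = %ΔQ/%ΔI ≈ -1.26.
E_I < 0: inferior good.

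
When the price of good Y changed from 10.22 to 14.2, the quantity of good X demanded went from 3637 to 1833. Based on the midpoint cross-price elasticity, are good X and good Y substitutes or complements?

%ΔQ_x = (1833 − 3637)/[(3637+1833)/2] = -1804/2735 ≈ -0.6596.
%ΔP_y = (14.2 − 10.22)/[(10.22+14.2)/2] ≈ 0.3260.
E_xy = -0.6596/0.3260 ≈ -2.024.
E_xy < 0, so the goods are complements.

complements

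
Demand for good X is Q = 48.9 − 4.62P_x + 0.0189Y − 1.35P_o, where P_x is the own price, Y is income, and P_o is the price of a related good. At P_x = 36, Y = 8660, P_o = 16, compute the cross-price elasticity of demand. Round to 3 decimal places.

-0.876

Substituting, Q = 48.9 − 4.62(36) + 0.0189(8660) − 1.35(16) = 48.9 − 166.32 + 163.674 − 21.6 = 24.654.
∂Q/∂P_o = −1.35, so E_xy = -1.35·(16/24.654) ≈ -0.876.
E_xy < 0: the goods are complements.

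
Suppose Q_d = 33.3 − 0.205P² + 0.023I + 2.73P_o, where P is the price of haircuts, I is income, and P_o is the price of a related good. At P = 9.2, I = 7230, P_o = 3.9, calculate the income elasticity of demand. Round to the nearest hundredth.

Q_d = 33.3 − 0.205(9.2)² + 0.023(7230) + 2.73(3.9) = 33.3 − 17.3512 + 166.29 + 10.647 = 192.8858.
∂Q_d/∂I = +0.023, so E_I = 0.023·(7230/192.8858) ≈ 0.86.
E_I ∈ (0,1): normal good (necessity).

0.86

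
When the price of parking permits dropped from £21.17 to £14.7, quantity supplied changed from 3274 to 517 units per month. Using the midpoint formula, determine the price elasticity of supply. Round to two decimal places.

4.03

%Δq = (517 − 3274)/[(3274 + 517)/2] = -2757/1895.5 ≈ -1.4545.
%Δp = (14.7 − 21.17)/[(21.17 + 14.7)/2] = -6.47/17.935 ≈ -0.3607.
Arc elasticity E = %Δq/%Δp ≈ -1.4545/-0.3607 ≈ 4.03.
|E| > 1: supply is elastic over this range.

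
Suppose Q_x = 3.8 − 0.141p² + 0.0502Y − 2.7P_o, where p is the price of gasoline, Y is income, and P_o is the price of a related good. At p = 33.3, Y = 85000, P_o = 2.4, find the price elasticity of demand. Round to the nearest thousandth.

-0.076

At the given point, Q_x = 3.8 − 0.141(33.3)² + 0.0502(85000) − 2.7(2.4) = 3.8 − 156.3535 + 4267 − 6.48 = 4107.9665.
∂Q_x/∂p = −2·0.141·p = -9.3906, so E_p = -9.3906·(33.3/4107.9665) ≈ -0.076.
|E_p| < 1: demand is inelastic.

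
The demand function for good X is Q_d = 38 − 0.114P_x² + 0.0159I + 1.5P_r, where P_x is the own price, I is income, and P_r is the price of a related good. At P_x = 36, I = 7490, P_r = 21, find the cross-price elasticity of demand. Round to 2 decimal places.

0.77

Substituting, Q_d = 38 − 0.114(36)² + 0.0159(7490) + 1.5(21) = 38 − 147.744 + 119.091 + 31.5 = 40.847.
∂Q_d/∂P_r = +1.5, so E_xy = 1.5·(21/40.847) ≈ 0.77.
E_xy > 0: the goods are substitutes.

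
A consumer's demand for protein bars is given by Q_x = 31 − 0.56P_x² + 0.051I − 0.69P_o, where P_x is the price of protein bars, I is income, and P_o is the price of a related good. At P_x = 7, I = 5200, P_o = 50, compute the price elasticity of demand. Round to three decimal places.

-0.234

Evaluating quantity at (P_x, I, P_o) gives Q_x = 31 − 0.56(7)² + 0.051(5200) − 0.69(50) = 31 − 27.44 + 265.2 − 34.5 = 234.26.
∂Q_x/∂P_x = −2·0.56·P_x = -7.84, so E_p = -7.84·(7/234.26) ≈ -0.234.
|E_p| < 1: demand is inelastic.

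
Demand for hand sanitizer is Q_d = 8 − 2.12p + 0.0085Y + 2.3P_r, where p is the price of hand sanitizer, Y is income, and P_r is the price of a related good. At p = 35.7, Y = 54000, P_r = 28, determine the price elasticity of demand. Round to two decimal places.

-0.17

First evaluate Q_d: 8 − 2.12(35.7) + 0.0085(54000) + 2.3(28) = 8 − 75.684 + 459 + 64.4 = 455.716.
∂Q_d/∂p = −2.12, so E_p = (−2.12)·(35.7/455.716) ≈ -0.17.
|E_p| < 1: demand is inelastic.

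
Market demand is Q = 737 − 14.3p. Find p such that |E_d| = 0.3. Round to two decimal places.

11.89

Set −bp/(a − bp) = −0.3 ⇒ bp = 0.3(a − bp) ⇒ bp(1+0.3) = 0.3·a.
p = 0.3·737/(14.3·1.3) ≈ 11.89.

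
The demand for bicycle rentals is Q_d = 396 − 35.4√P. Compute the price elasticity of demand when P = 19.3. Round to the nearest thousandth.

-0.323

At P = 19.3, Q_d = 240.4816.
dQ_d/dP = −35.4/(2√P) = −35.4/(2·4.3932).
Point elasticity E = (dQ_d/dP)·(P/Q_d) = -4.029 × 19.3/240.4816 ≈ -0.323.
|E| < 1, so demand is inelastic at this price.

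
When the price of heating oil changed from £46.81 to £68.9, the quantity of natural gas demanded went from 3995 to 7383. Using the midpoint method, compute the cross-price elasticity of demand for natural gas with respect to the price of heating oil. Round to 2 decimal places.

1.56

%ΔQ_x = (7383 − 3995)/[(3995+7383)/2] = 3388/5689 ≈ 0.5955.
%ΔP_y = (68.9 − 46.81)/[(46.81+68.9)/2] ≈ 0.3818.
E_xy = 0.5955/0.3818 ≈ 1.56.
E_xy > 0, so natural gas and heating oil are substitutes.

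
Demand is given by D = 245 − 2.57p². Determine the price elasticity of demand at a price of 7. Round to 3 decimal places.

-2.115

At p = 7, D = 119.07.
dD/dp = −2·2.57·p = −35.98.
Point elasticity E = (dD/dp)·(p/D) = -35.98 × 7/119.07 ≈ -2.115.
|E| > 1, so demand is elastic at this price.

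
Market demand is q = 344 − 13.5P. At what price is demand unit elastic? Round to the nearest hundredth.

12.74

For linear demand q = a − bP, E = −bP/(a − bP). |E| = 1 ⇒ bP = a − bP ⇒ P = a/(2b).
P = 344/(2·13.5) ≈ 12.74.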